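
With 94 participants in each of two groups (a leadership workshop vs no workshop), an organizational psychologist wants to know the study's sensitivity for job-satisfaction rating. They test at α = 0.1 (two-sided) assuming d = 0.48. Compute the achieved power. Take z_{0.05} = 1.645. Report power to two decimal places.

For two equal groups, power = Φ(d·√(n/2) − z_{α/2}).
d·√(n/2) = 0.48 × √(94/2) = 0.48 × 6.856 = 3.291.
z_β = 3.291 − 1.645 = 1.646.
Power = Φ(1.646) = 0.950.

power ≈ 0.95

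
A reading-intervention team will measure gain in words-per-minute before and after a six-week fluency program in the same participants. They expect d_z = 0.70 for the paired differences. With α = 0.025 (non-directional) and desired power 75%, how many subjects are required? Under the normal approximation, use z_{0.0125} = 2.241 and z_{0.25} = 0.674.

n = 18 pairs

For a paired (one-sample on differences) test: n = ((z_{α/2} + z_β) / d)².
z_{α/2} + z_β = 2.241 + 0.674 = 2.915.
n = (2.915 / 0.70)² = 4.164² = 17.34.
Round up.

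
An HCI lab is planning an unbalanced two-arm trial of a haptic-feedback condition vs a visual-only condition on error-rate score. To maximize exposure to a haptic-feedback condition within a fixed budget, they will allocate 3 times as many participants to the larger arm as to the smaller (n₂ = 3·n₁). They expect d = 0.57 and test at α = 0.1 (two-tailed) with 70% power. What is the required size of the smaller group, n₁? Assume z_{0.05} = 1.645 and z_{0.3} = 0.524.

n₁ = 20

With allocation ratio k = n₂/n₁ = 3, Var(x̄₁−x̄₂) = σ²(1/n₁ + 1/(k·n₁)) = σ²·(k+1)/(k·n₁).
So n₁ = (1 + 1/k)·((z_{α/2} + z_β)/d)² = 1.333 × (2.169/0.57)².
n₁ = 1.333 × 14.48 = 19.3.
Round up: n₁ = 20, giving n₂ = 3 × 20 = 60.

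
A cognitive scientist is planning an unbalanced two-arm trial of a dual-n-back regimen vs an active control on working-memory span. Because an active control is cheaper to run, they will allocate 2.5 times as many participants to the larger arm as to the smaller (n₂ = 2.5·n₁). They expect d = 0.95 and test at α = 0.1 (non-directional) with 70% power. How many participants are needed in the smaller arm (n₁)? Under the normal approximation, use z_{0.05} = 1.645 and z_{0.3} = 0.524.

n₁ = 8

With allocation ratio k = n₂/n₁ = 2.5, Var(x̄₁−x̄₂) = σ²(1/n₁ + 1/(k·n₁)) = σ²·(k+1)/(k·n₁).
So n₁ = (1 + 1/k)·((z_{α/2} + z_β)/d)² = 1.400 × (2.169/0.95)².
n₁ = 1.400 × 5.21 = 7.3.
Round up: n₁ = 8, giving n₂ = 2.5 × 8 = 20.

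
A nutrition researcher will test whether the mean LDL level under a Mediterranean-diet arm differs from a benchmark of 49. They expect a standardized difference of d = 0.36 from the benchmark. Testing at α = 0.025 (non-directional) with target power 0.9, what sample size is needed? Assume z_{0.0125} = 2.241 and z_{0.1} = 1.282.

n = 96

For a one-sample test: n = ((z_{α/2} + z_β) / d)².
z_{α/2} + z_β = 2.241 + 1.282 = 3.523.
n = (3.523 / 0.36)² = 9.786² = 95.77.
Round up.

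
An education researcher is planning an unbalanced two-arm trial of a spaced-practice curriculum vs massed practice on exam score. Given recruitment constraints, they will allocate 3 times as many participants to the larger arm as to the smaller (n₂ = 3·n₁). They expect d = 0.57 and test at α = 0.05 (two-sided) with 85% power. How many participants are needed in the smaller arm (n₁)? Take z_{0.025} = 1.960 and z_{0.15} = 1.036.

n₁ = 37

With allocation ratio k = n₂/n₁ = 3, Var(x̄₁−x̄₂) = σ²(1/n₁ + 1/(k·n₁)) = σ²·(k+1)/(k·n₁).
So n₁ = (1 + 1/k)·((z_{α/2} + z_β)/d)² = 1.333 × (2.996/0.57)².
n₁ = 1.333 × 27.63 = 36.8.
Round up: n₁ = 37, giving n₂ = 3 × 37 = 111.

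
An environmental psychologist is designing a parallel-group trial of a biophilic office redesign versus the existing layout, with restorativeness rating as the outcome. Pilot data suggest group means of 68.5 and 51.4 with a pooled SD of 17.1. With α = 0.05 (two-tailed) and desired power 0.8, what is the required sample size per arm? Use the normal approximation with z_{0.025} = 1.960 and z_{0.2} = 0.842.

n = 16 per group

Cohen's d = |M₁ − M₂| / SD_pooled = |68.5 − 51.4| / 17.1 = 17.1 / 17.1 = 1.000.
For two independent groups with equal n: n = 2·((z_{α/2} + z_β) / d)².
z_{α/2} + z_β = 1.960 + 0.842 = 2.802.
n = 2 × (2.802 / 1.000)² = 2 × 2.802² = 2 × 7.85 = 15.7.
Round up to the next whole participant.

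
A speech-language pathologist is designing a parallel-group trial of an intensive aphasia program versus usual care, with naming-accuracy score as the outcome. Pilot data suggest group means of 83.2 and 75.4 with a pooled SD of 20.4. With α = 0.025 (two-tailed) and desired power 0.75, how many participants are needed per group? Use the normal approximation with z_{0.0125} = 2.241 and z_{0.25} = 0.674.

Cohen's d = |M₁ − M₂| / SD_pooled = |83.2 − 75.4| / 20.4 = 7.8 / 20.4 = 0.382.
For two independent groups with equal n: n = 2·((z_{α/2} + z_β) / d)².
z_{α/2} + z_β = 2.241 + 0.674 = 2.915.
n = 2 × (2.915 / 0.382)² = 2 × 7.631² = 2 × 58.23 = 116.5.
Round up to the next whole participant.

n = 117 per group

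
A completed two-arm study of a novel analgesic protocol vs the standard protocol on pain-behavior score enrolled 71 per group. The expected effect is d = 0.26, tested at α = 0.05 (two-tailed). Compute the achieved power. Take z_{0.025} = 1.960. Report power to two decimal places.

power ≈ 0.34

For two equal groups, power = Φ(d·√(n/2) − z_{α/2}).
d·√(n/2) = 0.26 × √(71/2) = 0.26 × 5.958 = 1.549.
z_β = 1.549 − 1.960 = -0.411.
Power = Φ(-0.411) = 0.341.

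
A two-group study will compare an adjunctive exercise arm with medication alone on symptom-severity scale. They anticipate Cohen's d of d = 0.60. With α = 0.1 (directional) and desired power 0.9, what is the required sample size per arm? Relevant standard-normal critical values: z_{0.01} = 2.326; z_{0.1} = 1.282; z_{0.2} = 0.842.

n = 37 per group

For two independent groups with equal n: n = 2·((z_{α} + z_β) / d)².
z_{α} + z_β = 1.282 + 1.282 = 2.564.
n = 2 × (2.564 / 0.60)² = 2 × 4.273² = 2 × 18.26 = 36.5.
Round up to the next whole participant.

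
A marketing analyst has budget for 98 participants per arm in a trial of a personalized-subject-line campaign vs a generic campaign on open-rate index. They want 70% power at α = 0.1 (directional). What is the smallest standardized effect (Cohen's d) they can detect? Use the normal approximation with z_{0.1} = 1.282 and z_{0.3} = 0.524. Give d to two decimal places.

d_min ≈ 0.26

For two independent groups of n = 98 each: d_min = (z_{α} + z_β)·√(2/n).
z-sum = 1.282 + 0.524 = 1.806.
d_min = 1.806 × √(2/98) = 1.806 × 0.1429 = 0.258.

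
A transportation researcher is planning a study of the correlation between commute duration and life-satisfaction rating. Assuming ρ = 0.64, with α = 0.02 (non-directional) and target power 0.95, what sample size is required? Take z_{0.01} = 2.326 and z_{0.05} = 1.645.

Fisher's z: C = ½·ln((1+r)/(1−r)) = ½·ln(4.5556) = 0.7582.
n = ((z_{α/2} + z_β)/C)² + 3.
(2.326 + 1.645) / 0.7582 = 3.971 / 0.7582 = 5.237.
n = 5.237² + 3 = 27.43 + 3 = 30.4.
Round up.

n = 31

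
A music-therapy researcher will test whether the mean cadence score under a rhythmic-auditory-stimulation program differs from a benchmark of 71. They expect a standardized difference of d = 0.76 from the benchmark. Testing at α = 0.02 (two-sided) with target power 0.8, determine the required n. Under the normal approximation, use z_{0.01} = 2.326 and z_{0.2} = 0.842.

For a one-sample test: n = ((z_{α/2} + z_β) / d)².
z_{α/2} + z_β = 2.326 + 0.842 = 3.168.
n = (3.168 / 0.76)² = 4.168² = 17.38.
Round up.

n = 18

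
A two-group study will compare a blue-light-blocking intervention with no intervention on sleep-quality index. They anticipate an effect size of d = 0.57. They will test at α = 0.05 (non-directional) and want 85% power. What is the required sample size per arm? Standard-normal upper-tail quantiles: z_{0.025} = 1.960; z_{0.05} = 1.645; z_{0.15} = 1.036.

For two independent groups with equal n: n = 2·((z_{α/2} + z_β) / d)².
z_{α/2} + z_β = 1.960 + 1.036 = 2.996.
n = 2 × (2.996 / 0.57)² = 2 × 5.256² = 2 × 27.63 = 55.3.
Round up to the next whole participant.

n = 56 per group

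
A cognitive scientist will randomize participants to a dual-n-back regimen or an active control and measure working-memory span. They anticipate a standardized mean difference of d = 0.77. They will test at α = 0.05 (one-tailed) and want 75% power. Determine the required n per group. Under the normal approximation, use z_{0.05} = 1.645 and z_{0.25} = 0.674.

For two independent groups with equal n: n = 2·((z_{α} + z_β) / d)².
z_{α} + z_β = 1.645 + 0.674 = 2.319.
n = 2 × (2.319 / 0.77)² = 2 × 3.012² = 2 × 9.07 = 18.1.
Round up to the next whole participant.

n = 19 per group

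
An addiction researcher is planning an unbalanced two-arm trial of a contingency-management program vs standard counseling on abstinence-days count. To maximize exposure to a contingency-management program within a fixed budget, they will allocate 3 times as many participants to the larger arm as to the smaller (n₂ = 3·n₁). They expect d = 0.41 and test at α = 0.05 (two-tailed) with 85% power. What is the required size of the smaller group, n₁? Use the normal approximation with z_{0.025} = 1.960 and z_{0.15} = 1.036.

n₁ = 72

With allocation ratio k = n₂/n₁ = 3, Var(x̄₁−x̄₂) = σ²(1/n₁ + 1/(k·n₁)) = σ²·(k+1)/(k·n₁).
So n₁ = (1 + 1/k)·((z_{α/2} + z_β)/d)² = 1.333 × (2.996/0.41)².
n₁ = 1.333 × 53.40 = 71.2.
Round up: n₁ = 72, giving n₂ = 3 × 72 = 216.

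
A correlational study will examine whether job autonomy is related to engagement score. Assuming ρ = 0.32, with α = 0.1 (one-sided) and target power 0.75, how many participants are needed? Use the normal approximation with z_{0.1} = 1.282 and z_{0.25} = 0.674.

Fisher's z: C = ½·ln((1+r)/(1−r)) = ½·ln(1.9412) = 0.3316.
n = ((z_{α} + z_β)/C)² + 3.
(1.282 + 0.674) / 0.3316 = 1.956 / 0.3316 = 5.899.
n = 5.899² + 3 = 34.79 + 3 = 37.8.
Round up.

n = 38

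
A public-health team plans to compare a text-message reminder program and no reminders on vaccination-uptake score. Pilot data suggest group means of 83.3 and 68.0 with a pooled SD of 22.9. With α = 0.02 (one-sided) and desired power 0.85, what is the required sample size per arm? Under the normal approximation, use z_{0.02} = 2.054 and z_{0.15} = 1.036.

n = 43 per group

Cohen's d = |M₁ − M₂| / SD_pooled = |83.3 − 68.0| / 22.9 = 15.3 / 22.9 = 0.668.
For two independent groups with equal n: n = 2·((z_{α} + z_β) / d)².
z_{α} + z_β = 2.054 + 1.036 = 3.090.
n = 2 × (3.090 / 0.668)² = 2 × 4.626² = 2 × 21.40 = 42.8.
Round up to the next whole participant.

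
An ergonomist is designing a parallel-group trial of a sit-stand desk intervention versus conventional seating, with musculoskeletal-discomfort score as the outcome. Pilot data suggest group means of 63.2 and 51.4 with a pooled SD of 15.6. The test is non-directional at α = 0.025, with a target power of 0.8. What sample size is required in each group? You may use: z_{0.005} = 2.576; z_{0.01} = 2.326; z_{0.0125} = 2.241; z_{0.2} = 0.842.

Cohen's d = |M₁ − M₂| / SD_pooled = |63.2 − 51.4| / 15.6 = 11.8 / 15.6 = 0.756.
For two independent groups with equal n: n = 2·((z_{α/2} + z_β) / d)².
z_{α/2} + z_β = 2.241 + 0.842 = 3.083.
n = 2 × (3.083 / 0.756)² = 2 × 4.078² = 2 × 16.63 = 33.3.
Round up to the next whole participant.

n = 34 per group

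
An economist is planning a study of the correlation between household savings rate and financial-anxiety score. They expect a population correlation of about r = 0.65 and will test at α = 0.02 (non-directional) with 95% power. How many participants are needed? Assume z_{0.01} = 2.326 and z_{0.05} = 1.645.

n = 30

Fisher's z: C = ½·ln((1+r)/(1−r)) = ½·ln(4.7143) = 0.7753.
n = ((z_{α/2} + z_β)/C)² + 3.
(2.326 + 1.645) / 0.7753 = 3.971 / 0.7753 = 5.122.
n = 5.122² + 3 = 26.23 + 3 = 29.2.
Round up.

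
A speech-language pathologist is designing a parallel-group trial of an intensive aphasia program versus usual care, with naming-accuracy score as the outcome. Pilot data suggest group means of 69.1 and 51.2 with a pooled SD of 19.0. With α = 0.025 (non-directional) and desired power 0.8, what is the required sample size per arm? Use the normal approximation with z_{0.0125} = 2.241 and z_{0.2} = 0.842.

Cohen's d = |M₁ − M₂| / SD_pooled = |69.1 − 51.2| / 19.0 = 17.9 / 19.0 = 0.942.
For two independent groups with equal n: n = 2·((z_{α/2} + z_β) / d)².
z_{α/2} + z_β = 2.241 + 0.842 = 3.083.
n = 2 × (3.083 / 0.942)² = 2 × 3.273² = 2 × 10.71 = 21.4.
Round up to the next whole participant.

n = 22 per group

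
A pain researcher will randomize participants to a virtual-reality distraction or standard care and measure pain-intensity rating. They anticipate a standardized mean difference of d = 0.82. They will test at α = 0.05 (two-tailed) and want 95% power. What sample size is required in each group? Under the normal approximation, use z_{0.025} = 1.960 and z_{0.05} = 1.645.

For two independent groups with equal n: n = 2·((z_{α/2} + z_β) / d)².
z_{α/2} + z_β = 1.960 + 1.645 = 3.605.
n = 2 × (3.605 / 0.82)² = 2 × 4.396² = 2 × 19.33 = 38.7.
Round up to the next whole participant.

n = 39 per group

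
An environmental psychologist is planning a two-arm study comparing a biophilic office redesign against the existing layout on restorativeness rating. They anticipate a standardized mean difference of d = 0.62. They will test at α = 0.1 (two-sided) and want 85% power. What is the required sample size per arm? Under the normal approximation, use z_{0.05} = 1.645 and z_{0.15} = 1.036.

n = 38 per group

For two independent groups with equal n: n = 2·((z_{α/2} + z_β) / d)².
z_{α/2} + z_β = 1.645 + 1.036 = 2.681.
n = 2 × (2.681 / 0.62)² = 2 × 4.324² = 2 × 18.70 = 37.4.
Round up to the next whole participant.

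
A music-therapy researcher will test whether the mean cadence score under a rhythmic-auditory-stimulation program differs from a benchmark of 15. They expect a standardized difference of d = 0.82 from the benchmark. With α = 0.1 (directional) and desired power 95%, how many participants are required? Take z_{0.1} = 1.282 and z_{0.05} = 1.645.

n = 13

For a one-sample test: n = ((z_{α} + z_β) / d)².
z_{α} + z_β = 1.282 + 1.645 = 2.927.
n = (2.927 / 0.82)² = 3.570² = 12.74.
Round up.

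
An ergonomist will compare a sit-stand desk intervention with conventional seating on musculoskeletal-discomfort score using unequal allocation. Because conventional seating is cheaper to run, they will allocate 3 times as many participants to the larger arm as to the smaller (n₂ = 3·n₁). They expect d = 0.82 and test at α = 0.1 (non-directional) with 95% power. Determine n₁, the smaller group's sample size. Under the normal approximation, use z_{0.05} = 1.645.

n₁ = 22

With allocation ratio k = n₂/n₁ = 3, Var(x̄₁−x̄₂) = σ²(1/n₁ + 1/(k·n₁)) = σ²·(k+1)/(k·n₁).
So n₁ = (1 + 1/k)·((z_{α/2} + z_β)/d)² = 1.333 × (3.290/0.82)².
n₁ = 1.333 × 16.10 = 21.5.
Round up: n₁ = 22, giving n₂ = 3 × 22 = 66.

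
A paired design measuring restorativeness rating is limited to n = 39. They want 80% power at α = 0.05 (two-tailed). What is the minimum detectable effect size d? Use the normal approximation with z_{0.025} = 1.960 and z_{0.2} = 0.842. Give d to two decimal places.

d_min ≈ 0.45

For a single sample (or paired design) of n = 39: d_min = (z_{α/2} + z_β)/√n.
z-sum = 1.960 + 0.842 = 2.802.
d_min = 2.802 / √39 = 2.802 / 6.245 = 0.449.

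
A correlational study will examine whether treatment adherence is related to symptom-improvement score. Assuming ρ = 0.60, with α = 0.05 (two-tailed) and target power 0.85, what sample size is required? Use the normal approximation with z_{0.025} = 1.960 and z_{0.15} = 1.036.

n = 22

Fisher's z: C = ½·ln((1+r)/(1−r)) = ½·ln(4.0000) = 0.6931.
n = ((z_{α/2} + z_β)/C)² + 3.
(1.960 + 1.036) / 0.6931 = 2.996 / 0.6931 = 4.323.
n = 4.323² + 3 = 18.68 + 3 = 21.7.
Round up.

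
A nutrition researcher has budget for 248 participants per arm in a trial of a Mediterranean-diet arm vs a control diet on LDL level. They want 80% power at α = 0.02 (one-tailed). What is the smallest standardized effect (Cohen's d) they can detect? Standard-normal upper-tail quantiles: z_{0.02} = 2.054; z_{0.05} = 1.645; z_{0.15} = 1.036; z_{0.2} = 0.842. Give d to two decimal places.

d_min ≈ 0.26

For two independent groups of n = 248 each: d_min = (z_{α} + z_β)·√(2/n).
z-sum = 2.054 + 0.842 = 2.896.
d_min = 2.896 × √(2/248) = 2.896 × 0.0898 = 0.260.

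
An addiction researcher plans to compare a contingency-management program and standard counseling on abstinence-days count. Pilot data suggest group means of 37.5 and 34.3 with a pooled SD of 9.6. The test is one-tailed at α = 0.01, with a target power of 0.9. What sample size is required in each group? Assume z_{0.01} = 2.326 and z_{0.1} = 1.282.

n = 235 per group

Cohen's d = |M₁ − M₂| / SD_pooled = |37.5 − 34.3| / 9.6 = 3.2 / 9.6 = 0.333.
For two independent groups with equal n: n = 2·((z_{α} + z_β) / d)².
z_{α} + z_β = 2.326 + 1.282 = 3.608.
n = 2 × (3.608 / 0.333)² = 2 × 10.835² = 2 × 117.39 = 234.8.
Round up to the next whole participant.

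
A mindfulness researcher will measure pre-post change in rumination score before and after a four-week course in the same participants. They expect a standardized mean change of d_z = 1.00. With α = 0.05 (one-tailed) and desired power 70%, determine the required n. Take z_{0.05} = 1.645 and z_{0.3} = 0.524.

n = 5 pairs

For a paired (one-sample on differences) test: n = ((z_{α} + z_β) / d)².
z_{α} + z_β = 1.645 + 0.524 = 2.169.
n = (2.169 / 1.00)² = 2.169² = 4.70.
Round up.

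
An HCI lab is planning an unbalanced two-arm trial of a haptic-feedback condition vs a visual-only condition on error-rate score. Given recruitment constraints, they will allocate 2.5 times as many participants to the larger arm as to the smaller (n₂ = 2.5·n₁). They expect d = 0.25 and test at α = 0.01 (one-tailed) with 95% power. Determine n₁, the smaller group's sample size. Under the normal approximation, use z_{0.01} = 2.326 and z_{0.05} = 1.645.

n₁ = 354

With allocation ratio k = n₂/n₁ = 2.5, Var(x̄₁−x̄₂) = σ²(1/n₁ + 1/(k·n₁)) = σ²·(k+1)/(k·n₁).
So n₁ = (1 + 1/k)·((z_{α} + z_β)/d)² = 1.400 × (3.971/0.25)².
n₁ = 1.400 × 252.30 = 353.2.
Round up: n₁ = 354, giving n₂ = 2.5 × 354 = 885.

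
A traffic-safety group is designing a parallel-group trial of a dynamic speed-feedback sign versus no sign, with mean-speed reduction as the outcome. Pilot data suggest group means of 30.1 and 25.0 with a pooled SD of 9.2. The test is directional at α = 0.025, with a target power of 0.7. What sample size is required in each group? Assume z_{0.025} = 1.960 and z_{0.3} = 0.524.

n = 41 per group

Cohen's d = |M₁ − M₂| / SD_pooled = |30.1 − 25.0| / 9.2 = 5.1 / 9.2 = 0.554.
For two independent groups with equal n: n = 2·((z_{α} + z_β) / d)².
z_{α} + z_β = 1.960 + 0.524 = 2.484.
n = 2 × (2.484 / 0.554)² = 2 × 4.484² = 2 × 20.10 = 40.2.
Round up to the next whole participant.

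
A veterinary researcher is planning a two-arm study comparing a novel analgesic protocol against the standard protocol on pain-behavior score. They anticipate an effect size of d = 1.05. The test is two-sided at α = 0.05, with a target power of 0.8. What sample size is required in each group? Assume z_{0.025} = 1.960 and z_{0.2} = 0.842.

For two independent groups with equal n: n = 2·((z_{α/2} + z_β) / d)².
z_{α/2} + z_β = 1.960 + 0.842 = 2.802.
n = 2 × (2.802 / 1.05)² = 2 × 2.669² = 2 × 7.12 = 14.2.
Round up to the next whole participant.

n = 15 per group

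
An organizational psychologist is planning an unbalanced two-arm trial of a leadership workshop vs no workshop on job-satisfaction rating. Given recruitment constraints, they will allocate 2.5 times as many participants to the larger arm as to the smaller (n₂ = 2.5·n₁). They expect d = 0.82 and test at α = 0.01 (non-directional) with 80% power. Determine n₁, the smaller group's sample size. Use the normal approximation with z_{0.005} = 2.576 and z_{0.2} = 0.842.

n₁ = 25

With allocation ratio k = n₂/n₁ = 2.5, Var(x̄₁−x̄₂) = σ²(1/n₁ + 1/(k·n₁)) = σ²·(k+1)/(k·n₁).
So n₁ = (1 + 1/k)·((z_{α/2} + z_β)/d)² = 1.400 × (3.418/0.82)².
n₁ = 1.400 × 17.37 = 24.3.
Round up: n₁ = 25, giving n₂ = ⌈2.5 × 25⌉ = ⌈62.5⌉ = 63.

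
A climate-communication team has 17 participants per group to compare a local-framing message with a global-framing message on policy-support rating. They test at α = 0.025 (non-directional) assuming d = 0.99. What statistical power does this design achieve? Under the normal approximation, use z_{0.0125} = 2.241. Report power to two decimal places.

For two equal groups, power = Φ(d·√(n/2) − z_{α/2}).
d·√(n/2) = 0.99 × √(17/2) = 0.99 × 2.915 = 2.886.
z_β = 2.886 − 2.241 = 0.645.
Power = Φ(0.645) = 0.741.

power ≈ 0.74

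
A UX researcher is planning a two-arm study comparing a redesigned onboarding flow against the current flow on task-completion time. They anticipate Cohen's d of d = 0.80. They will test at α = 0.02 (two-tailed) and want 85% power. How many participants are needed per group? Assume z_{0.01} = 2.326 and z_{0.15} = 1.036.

For two independent groups with equal n: n = 2·((z_{α/2} + z_β) / d)².
z_{α/2} + z_β = 2.326 + 1.036 = 3.362.
n = 2 × (3.362 / 0.80)² = 2 × 4.202² = 2 × 17.66 = 35.3.
Round up to the next whole participant.

n = 36 per group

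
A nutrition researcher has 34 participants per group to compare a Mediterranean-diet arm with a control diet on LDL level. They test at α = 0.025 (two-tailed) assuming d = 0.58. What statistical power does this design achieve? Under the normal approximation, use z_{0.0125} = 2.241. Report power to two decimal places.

power ≈ 0.56

For two equal groups, power = Φ(d·√(n/2) − z_{α/2}).
d·√(n/2) = 0.58 × √(34/2) = 0.58 × 4.123 = 2.391.
z_β = 2.391 − 2.241 = 0.150.
Power = Φ(0.150) = 0.560.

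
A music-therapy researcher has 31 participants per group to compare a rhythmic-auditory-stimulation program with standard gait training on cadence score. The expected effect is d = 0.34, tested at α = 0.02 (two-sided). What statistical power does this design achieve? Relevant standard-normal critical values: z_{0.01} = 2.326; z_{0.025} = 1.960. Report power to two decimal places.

power ≈ 0.16

For two equal groups, power = Φ(d·√(n/2) − z_{α/2}).
d·√(n/2) = 0.34 × √(31/2) = 0.34 × 3.937 = 1.339.
z_β = 1.339 − 2.326 = -0.987.
Power = Φ(-0.987) = 0.162.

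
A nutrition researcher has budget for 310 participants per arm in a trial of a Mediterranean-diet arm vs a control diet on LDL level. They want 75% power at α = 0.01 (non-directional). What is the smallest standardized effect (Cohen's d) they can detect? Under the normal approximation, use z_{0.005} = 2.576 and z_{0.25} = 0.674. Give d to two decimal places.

For two independent groups of n = 310 each: d_min = (z_{α/2} + z_β)·√(2/n).
z-sum = 2.576 + 0.674 = 3.250.
d_min = 3.250 × √(2/310) = 3.250 × 0.0803 = 0.261.

d_min ≈ 0.26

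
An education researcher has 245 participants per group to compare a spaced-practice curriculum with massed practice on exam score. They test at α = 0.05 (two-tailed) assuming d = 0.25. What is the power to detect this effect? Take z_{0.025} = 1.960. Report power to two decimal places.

power ≈ 0.79

For two equal groups, power = Φ(d·√(n/2) − z_{α/2}).
d·√(n/2) = 0.25 × √(245/2) = 0.25 × 11.068 = 2.767.
z_β = 2.767 − 1.960 = 0.807.
Power = Φ(0.807) = 0.790.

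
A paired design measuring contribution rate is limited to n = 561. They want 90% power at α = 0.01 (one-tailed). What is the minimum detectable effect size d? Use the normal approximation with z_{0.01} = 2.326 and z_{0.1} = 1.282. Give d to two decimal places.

For a single sample (or paired design) of n = 561: d_min = (z_{α} + z_β)/√n.
z-sum = 2.326 + 1.282 = 3.608.
d_min = 3.608 / √561 = 3.608 / 23.685 = 0.152.

d_min ≈ 0.15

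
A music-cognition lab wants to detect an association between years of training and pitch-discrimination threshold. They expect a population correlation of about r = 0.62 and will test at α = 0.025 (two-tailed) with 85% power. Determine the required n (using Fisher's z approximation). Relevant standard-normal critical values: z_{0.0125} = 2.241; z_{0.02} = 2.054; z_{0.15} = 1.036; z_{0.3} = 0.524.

Fisher's z: C = ½·ln((1+r)/(1−r)) = ½·ln(4.2632) = 0.7250.
n = ((z_{α/2} + z_β)/C)² + 3.
(2.241 + 1.036) / 0.7250 = 3.277 / 0.7250 = 4.520.
n = 4.520² + 3 = 20.43 + 3 = 23.4.
Round up.

n = 24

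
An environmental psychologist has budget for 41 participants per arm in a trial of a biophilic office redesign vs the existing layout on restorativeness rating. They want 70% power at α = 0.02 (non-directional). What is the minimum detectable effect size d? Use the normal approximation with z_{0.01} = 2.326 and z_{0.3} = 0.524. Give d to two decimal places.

For two independent groups of n = 41 each: d_min = (z_{α/2} + z_β)·√(2/n).
z-sum = 2.326 + 0.524 = 2.850.
d_min = 2.850 × √(2/41) = 2.850 × 0.2209 = 0.629.

d_min ≈ 0.63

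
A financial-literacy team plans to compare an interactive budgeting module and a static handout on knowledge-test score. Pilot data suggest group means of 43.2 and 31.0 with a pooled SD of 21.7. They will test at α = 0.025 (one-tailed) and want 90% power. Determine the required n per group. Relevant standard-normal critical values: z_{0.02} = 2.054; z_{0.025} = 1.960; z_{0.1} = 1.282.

Cohen's d = |M₁ − M₂| / SD_pooled = |43.2 − 31.0| / 21.7 = 12.2 / 21.7 = 0.562.
For two independent groups with equal n: n = 2·((z_{α} + z_β) / d)².
z_{α} + z_β = 1.960 + 1.282 = 3.242.
n = 2 × (3.242 / 0.562)² = 2 × 5.769² = 2 × 33.28 = 66.6.
Round up to the next whole participant.

n = 67 per group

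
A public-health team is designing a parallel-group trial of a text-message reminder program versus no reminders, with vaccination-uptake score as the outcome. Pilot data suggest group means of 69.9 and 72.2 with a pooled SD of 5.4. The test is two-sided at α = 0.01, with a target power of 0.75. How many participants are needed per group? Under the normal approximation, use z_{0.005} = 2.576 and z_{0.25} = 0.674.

Cohen's d = |M₁ − M₂| / SD_pooled = |69.9 − 72.2| / 5.4 = 2.3 / 5.4 = 0.426.
For two independent groups with equal n: n = 2·((z_{α/2} + z_β) / d)².
z_{α/2} + z_β = 2.576 + 0.674 = 3.250.
n = 2 × (3.250 / 0.426)² = 2 × 7.629² = 2 × 58.20 = 116.4.
Round up to the next whole participant.

n = 117 per group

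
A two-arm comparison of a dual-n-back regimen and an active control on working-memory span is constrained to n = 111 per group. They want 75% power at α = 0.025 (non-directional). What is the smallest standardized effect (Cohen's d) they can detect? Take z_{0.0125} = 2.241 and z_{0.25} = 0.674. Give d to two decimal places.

d_min ≈ 0.39

For two independent groups of n = 111 each: d_min = (z_{α/2} + z_β)·√(2/n).
z-sum = 2.241 + 0.674 = 2.915.
d_min = 2.915 × √(2/111) = 2.915 × 0.1342 = 0.391.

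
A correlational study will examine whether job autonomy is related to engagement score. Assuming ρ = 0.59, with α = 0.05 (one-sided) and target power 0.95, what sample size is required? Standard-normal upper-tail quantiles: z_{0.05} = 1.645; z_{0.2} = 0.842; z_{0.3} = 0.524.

Fisher's z: C = ½·ln((1+r)/(1−r)) = ½·ln(3.8780) = 0.6777.
n = ((z_{α} + z_β)/C)² + 3.
(1.645 + 1.645) / 0.6777 = 3.290 / 0.6777 = 4.855.
n = 4.855² + 3 = 23.57 + 3 = 26.6.
Round up.

n = 27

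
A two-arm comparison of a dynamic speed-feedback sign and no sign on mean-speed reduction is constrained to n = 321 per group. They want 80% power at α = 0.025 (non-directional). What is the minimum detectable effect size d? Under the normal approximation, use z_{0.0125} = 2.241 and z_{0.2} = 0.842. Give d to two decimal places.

d_min ≈ 0.24

For two independent groups of n = 321 each: d_min = (z_{α/2} + z_β)·√(2/n).
z-sum = 2.241 + 0.842 = 3.083.
d_min = 3.083 × √(2/321) = 3.083 × 0.0789 = 0.243.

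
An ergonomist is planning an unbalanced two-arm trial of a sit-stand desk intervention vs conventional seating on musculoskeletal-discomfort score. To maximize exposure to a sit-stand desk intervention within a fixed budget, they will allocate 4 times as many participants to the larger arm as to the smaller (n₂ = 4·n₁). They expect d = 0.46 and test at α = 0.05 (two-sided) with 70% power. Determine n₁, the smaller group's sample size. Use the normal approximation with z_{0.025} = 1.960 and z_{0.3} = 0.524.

With allocation ratio k = n₂/n₁ = 4, Var(x̄₁−x̄₂) = σ²(1/n₁ + 1/(k·n₁)) = σ²·(k+1)/(k·n₁).
So n₁ = (1 + 1/k)·((z_{α/2} + z_β)/d)² = 1.250 × (2.484/0.46)².
n₁ = 1.250 × 29.16 = 36.4.
Round up: n₁ = 37, giving n₂ = 4 × 37 = 148.

n₁ = 37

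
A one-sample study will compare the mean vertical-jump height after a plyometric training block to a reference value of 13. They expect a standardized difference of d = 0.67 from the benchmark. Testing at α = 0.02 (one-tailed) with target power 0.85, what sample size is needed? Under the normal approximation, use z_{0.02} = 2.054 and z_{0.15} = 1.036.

n = 22

For a one-sample test: n = ((z_{α} + z_β) / d)².
z_{α} + z_β = 2.054 + 1.036 = 3.090.
n = (3.090 / 0.67)² = 4.612² = 21.27.
Round up.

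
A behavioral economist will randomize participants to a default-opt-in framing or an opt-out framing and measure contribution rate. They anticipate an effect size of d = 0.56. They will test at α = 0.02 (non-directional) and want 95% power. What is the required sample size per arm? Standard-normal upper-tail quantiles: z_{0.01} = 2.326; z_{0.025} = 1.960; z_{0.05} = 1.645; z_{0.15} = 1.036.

n = 101 per group

For two independent groups with equal n: n = 2·((z_{α/2} + z_β) / d)².
z_{α/2} + z_β = 2.326 + 1.645 = 3.971.
n = 2 × (3.971 / 0.56)² = 2 × 7.091² = 2 × 50.28 = 100.6.
Round up to the next whole participant.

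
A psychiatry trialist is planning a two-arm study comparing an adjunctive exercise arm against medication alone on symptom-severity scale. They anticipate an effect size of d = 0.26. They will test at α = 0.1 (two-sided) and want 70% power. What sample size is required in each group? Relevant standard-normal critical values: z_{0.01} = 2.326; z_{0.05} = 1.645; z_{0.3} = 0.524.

n = 140 per group

For two independent groups with equal n: n = 2·((z_{α/2} + z_β) / d)².
z_{α/2} + z_β = 1.645 + 0.524 = 2.169.
n = 2 × (2.169 / 0.26)² = 2 × 8.342² = 2 × 69.59 = 139.2.
Round up to the next whole participant.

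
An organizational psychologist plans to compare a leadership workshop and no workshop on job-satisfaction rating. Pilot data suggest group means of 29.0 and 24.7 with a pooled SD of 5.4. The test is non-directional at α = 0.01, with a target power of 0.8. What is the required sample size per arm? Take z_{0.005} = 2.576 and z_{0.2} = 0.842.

Cohen's d = |M₁ − M₂| / SD_pooled = |29.0 − 24.7| / 5.4 = 4.3 / 5.4 = 0.796.
For two independent groups with equal n: n = 2·((z_{α/2} + z_β) / d)².
z_{α/2} + z_β = 2.576 + 0.842 = 3.418.
n = 2 × (3.418 / 0.796)² = 2 × 4.294² = 2 × 18.44 = 36.9.
Round up to the next whole participant.

n = 37 per group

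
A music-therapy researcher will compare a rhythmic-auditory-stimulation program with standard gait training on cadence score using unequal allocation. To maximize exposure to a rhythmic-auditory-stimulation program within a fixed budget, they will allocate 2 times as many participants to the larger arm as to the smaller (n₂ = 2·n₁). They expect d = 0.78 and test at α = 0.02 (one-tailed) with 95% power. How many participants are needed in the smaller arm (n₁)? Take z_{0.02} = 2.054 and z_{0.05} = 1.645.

With allocation ratio k = n₂/n₁ = 2, Var(x̄₁−x̄₂) = σ²(1/n₁ + 1/(k·n₁)) = σ²·(k+1)/(k·n₁).
So n₁ = (1 + 1/k)·((z_{α} + z_β)/d)² = 1.500 × (3.699/0.78)².
n₁ = 1.500 × 22.49 = 33.7.
Round up: n₁ = 34, giving n₂ = 2 × 34 = 68.

n₁ = 34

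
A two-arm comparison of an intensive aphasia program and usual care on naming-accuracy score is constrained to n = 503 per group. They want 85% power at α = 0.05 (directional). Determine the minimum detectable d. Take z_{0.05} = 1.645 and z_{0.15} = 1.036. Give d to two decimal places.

For two independent groups of n = 503 each: d_min = (z_{α} + z_β)·√(2/n).
z-sum = 1.645 + 1.036 = 2.681.
d_min = 2.681 × √(2/503) = 2.681 × 0.0631 = 0.169.

d_min ≈ 0.17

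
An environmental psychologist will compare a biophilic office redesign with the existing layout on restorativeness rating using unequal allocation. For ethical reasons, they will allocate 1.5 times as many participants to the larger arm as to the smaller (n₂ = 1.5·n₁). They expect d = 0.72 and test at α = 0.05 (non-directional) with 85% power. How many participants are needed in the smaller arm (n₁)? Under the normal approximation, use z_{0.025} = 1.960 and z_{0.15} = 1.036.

With allocation ratio k = n₂/n₁ = 1.5, Var(x̄₁−x̄₂) = σ²(1/n₁ + 1/(k·n₁)) = σ²·(k+1)/(k·n₁).
So n₁ = (1 + 1/k)·((z_{α/2} + z_β)/d)² = 1.667 × (2.996/0.72)².
n₁ = 1.667 × 17.31 = 28.9.
Round up: n₁ = 29, giving n₂ = ⌈1.5 × 29⌉ = ⌈43.5⌉ = 44.

n₁ = 29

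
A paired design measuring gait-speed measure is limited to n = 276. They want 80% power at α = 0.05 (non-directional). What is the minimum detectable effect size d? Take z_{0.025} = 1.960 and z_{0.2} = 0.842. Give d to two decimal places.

For a single sample (or paired design) of n = 276: d_min = (z_{α/2} + z_β)/√n.
z-sum = 1.960 + 0.842 = 2.802.
d_min = 2.802 / √276 = 2.802 / 16.613 = 0.169.

d_min ≈ 0.17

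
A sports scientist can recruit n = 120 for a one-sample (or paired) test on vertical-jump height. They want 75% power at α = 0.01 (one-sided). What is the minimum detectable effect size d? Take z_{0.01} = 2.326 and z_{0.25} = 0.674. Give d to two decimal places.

d_min ≈ 0.27

For a single sample (or paired design) of n = 120: d_min = (z_{α} + z_β)/√n.
z-sum = 2.326 + 0.674 = 3.000.
d_min = 3.000 / √120 = 3.000 / 10.954 = 0.274.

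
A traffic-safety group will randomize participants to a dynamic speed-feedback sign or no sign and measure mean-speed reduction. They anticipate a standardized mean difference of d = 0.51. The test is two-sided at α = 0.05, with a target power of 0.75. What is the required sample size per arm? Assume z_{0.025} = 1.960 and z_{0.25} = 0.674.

n = 54 per group

For two independent groups with equal n: n = 2·((z_{α/2} + z_β) / d)².
z_{α/2} + z_β = 1.960 + 0.674 = 2.634.
n = 2 × (2.634 / 0.51)² = 2 × 5.165² = 2 × 26.67 = 53.3.
Round up to the next whole participant.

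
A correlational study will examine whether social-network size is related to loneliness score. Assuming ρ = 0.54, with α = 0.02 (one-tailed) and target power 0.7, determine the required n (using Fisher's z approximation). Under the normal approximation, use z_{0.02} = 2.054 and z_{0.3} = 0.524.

Fisher's z: C = ½·ln((1+r)/(1−r)) = ½·ln(3.3478) = 0.6042.
n = ((z_{α} + z_β)/C)² + 3.
(2.054 + 0.524) / 0.6042 = 2.578 / 0.6042 = 4.267.
n = 4.267² + 3 = 18.21 + 3 = 21.2.
Round up.

n = 22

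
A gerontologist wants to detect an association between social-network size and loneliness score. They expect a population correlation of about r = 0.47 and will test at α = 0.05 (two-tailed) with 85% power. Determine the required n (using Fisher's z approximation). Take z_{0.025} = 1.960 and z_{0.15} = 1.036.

Fisher's z: C = ½·ln((1+r)/(1−r)) = ½·ln(2.7736) = 0.5101.
n = ((z_{α/2} + z_β)/C)² + 3.
(1.960 + 1.036) / 0.5101 = 2.996 / 0.5101 = 5.873.
n = 5.873² + 3 = 34.50 + 3 = 37.5.
Round up.

n = 38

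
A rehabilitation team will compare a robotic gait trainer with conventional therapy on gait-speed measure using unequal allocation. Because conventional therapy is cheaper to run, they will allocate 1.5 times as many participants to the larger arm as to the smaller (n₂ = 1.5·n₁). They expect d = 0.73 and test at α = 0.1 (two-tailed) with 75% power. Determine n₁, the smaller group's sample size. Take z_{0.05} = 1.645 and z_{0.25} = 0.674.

With allocation ratio k = n₂/n₁ = 1.5, Var(x̄₁−x̄₂) = σ²(1/n₁ + 1/(k·n₁)) = σ²·(k+1)/(k·n₁).
So n₁ = (1 + 1/k)·((z_{α/2} + z_β)/d)² = 1.667 × (2.319/0.73)².
n₁ = 1.667 × 10.09 = 16.8.
Round up: n₁ = 17, giving n₂ = ⌈1.5 × 17⌉ = ⌈25.5⌉ = 26.

n₁ = 17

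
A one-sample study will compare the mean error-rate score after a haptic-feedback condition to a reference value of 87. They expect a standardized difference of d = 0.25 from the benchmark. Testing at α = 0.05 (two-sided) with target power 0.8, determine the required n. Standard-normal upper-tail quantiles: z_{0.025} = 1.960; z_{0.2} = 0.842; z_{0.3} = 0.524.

n = 126

For a one-sample test: n = ((z_{α/2} + z_β) / d)².
z_{α/2} + z_β = 1.960 + 0.842 = 2.802.
n = (2.802 / 0.25)² = 11.208² = 125.62.
Round up.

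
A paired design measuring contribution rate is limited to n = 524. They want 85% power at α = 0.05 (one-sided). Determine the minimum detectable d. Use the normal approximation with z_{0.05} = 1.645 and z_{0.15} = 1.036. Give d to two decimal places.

For a single sample (or paired design) of n = 524: d_min = (z_{α} + z_β)/√n.
z-sum = 1.645 + 1.036 = 2.681.
d_min = 2.681 / √524 = 2.681 / 22.891 = 0.117.

d_min ≈ 0.12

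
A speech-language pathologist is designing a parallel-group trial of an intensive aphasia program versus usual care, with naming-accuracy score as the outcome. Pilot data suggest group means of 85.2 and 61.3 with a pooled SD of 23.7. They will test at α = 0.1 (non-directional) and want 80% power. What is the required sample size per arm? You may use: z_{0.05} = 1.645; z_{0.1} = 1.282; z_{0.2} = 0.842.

n = 13 per group

Cohen's d = |M₁ − M₂| / SD_pooled = |85.2 − 61.3| / 23.7 = 23.9 / 23.7 = 1.008.
For two independent groups with equal n: n = 2·((z_{α/2} + z_β) / d)².
z_{α/2} + z_β = 1.645 + 0.842 = 2.487.
n = 2 × (2.487 / 1.008)² = 2 × 2.467² = 2 × 6.09 = 12.2.
Round up to the next whole participant.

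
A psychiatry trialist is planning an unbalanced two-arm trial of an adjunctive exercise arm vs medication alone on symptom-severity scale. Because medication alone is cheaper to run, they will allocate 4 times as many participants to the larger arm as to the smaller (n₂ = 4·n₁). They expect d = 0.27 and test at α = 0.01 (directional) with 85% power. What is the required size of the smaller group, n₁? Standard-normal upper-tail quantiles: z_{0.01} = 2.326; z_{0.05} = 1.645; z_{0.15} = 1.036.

n₁ = 194

With allocation ratio k = n₂/n₁ = 4, Var(x̄₁−x̄₂) = σ²(1/n₁ + 1/(k·n₁)) = σ²·(k+1)/(k·n₁).
So n₁ = (1 + 1/k)·((z_{α} + z_β)/d)² = 1.250 × (3.362/0.27)².
n₁ = 1.250 × 155.05 = 193.8.
Round up: n₁ = 194, giving n₂ = 4 × 194 = 776.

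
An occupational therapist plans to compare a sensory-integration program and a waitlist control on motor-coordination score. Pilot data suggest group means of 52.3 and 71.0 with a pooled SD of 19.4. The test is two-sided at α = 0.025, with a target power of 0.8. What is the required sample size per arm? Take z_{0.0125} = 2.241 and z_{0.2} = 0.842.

n = 21 per group

Cohen's d = |M₁ − M₂| / SD_pooled = |52.3 − 71.0| / 19.4 = 18.7 / 19.4 = 0.964.
For two independent groups with equal n: n = 2·((z_{α/2} + z_β) / d)².
z_{α/2} + z_β = 2.241 + 0.842 = 3.083.
n = 2 × (3.083 / 0.964)² = 2 × 3.198² = 2 × 10.23 = 20.5.
Round up to the next whole participant.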